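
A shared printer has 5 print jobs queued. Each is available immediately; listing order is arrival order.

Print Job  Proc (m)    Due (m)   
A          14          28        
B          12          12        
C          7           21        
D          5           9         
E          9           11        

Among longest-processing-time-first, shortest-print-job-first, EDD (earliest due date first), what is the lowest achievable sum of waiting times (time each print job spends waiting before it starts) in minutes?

LPT (decreasing processing time): A B E C D.
A: waits 0, runs 0→14
B: waits 14, runs 14→26
E: waits 26, runs 26→35
C: waits 35, runs 35→42
D: waits 42, runs 42→47
Sum = 0+14+26+35+42 = 117.
SPT (increasing processing time): D C E B A.
D: waits 0, runs 0→5
C: waits 5, runs 5→12
E: waits 12, runs 12→21
B: waits 21, runs 21→33
A: waits 33, runs 33→47
Sum = 0+5+12+21+33 = 71.
EDD (increasing due date): D E B C A.
D: waits 0, runs 0→5
E: waits 5, runs 5→14
B: waits 14, runs 14→26
C: waits 26, runs 26→33
A: waits 33, runs 33→47
Sum = 0+5+14+26+33 = 78.
LPT 117, SPT 71, EDD 78 → minimum 71.

71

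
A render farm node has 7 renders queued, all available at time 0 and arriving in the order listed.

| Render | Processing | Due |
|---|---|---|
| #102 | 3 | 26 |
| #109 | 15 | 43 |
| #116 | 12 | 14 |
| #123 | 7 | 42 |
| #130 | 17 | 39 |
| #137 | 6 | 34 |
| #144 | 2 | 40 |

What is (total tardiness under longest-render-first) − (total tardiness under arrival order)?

LPT (decreasing processing time): #130 #109 #116 #123 #137 #102 #144.
#130: 0→17, due 39, tardiness 0
#109: 17→32, due 43, tardiness 0
#116: 32→44, due 14, tardiness 30
#123: 44→51, due 42, tardiness 9
#137: 51→57, due 34, tardiness 23
#102: 57→60, due 26, tardiness 34
#144: 60→62, due 40, tardiness 22
Sum = 0+0+30+9+23+34+22 = 118.
FIFO (arrival order): #102 #109 #116 #123 #130 #137 #144.
#102: 0→3, due 26, tardiness 0
#109: 3→18, due 43, tardiness 0
#116: 18→30, due 14, tardiness 16
#123: 30→37, due 42, tardiness 0
#130: 37→54, due 39, tardiness 15
#137: 54→60, due 34, tardiness 26
#144: 60→62, due 40, tardiness 22
Sum = 0+0+16+0+15+26+22 = 79.
Difference = 118 − 79 = 39.

39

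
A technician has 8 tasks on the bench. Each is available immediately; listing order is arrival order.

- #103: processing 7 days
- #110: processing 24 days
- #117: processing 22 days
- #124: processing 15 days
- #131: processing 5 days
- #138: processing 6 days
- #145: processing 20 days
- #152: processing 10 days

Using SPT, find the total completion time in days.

SPT (increasing processing time): #131 #138 #103 #152 #124 #145 #117 #110.
#131: 0→5
#138: 5→11
#103: 11→18
#152: 18→28
#124: 28→43
#145: 43→63
#117: 63→85
#110: 85→109
Sum = 5+11+18+28+43+63+85+109 = 362.

362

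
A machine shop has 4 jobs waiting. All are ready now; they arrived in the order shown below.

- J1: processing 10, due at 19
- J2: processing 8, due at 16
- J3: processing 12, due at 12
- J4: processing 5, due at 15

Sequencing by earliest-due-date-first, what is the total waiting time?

54

EDD (increasing due date): J3 J4 J2 J1.
J3: waits 0, runs 0→12
J4: waits 12, runs 12→17
J2: waits 17, runs 17→25
J1: waits 25, runs 25→35
Sum = 0+12+17+25 = 54.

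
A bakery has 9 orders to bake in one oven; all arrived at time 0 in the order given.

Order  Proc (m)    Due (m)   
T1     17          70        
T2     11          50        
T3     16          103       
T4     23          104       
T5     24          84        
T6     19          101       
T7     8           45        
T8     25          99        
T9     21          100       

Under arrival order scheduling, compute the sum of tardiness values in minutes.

197

FIFO (arrival order): T1 T2 T3 T4 T5 T6 T7 T8 T9.
T1: 0→17, due 70, tardiness 0
T2: 17→28, due 50, tardiness 0
T3: 28→44, due 103, tardiness 0
T4: 44→67, due 104, tardiness 0
T5: 67→91, due 84, tardiness 7
T6: 91→110, due 101, tardiness 9
T7: 110→118, due 45, tardiness 73
T8: 118→143, due 99, tardiness 44
T9: 143→164, due 100, tardiness 64
Sum = 0+0+0+0+7+9+73+44+64 = 197.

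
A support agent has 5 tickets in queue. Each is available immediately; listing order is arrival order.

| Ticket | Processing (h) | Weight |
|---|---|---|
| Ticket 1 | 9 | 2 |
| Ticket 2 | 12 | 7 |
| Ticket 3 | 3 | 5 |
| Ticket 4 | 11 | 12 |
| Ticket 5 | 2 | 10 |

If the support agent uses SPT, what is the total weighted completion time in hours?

SPT (increasing processing time): Ticket 5 Ticket 3 Ticket 1 Ticket 4 Ticket 2.
Ticket 5: finishes 2, weight 10, w·C = 20
Ticket 3: finishes 5, weight 5, w·C = 25
Ticket 1: finishes 14, weight 2, w·C = 28
Ticket 4: finishes 25, weight 12, w·C = 300
Ticket 2: finishes 37, weight 7, w·C = 259
Sum = 20+25+28+300+259 = 632.

632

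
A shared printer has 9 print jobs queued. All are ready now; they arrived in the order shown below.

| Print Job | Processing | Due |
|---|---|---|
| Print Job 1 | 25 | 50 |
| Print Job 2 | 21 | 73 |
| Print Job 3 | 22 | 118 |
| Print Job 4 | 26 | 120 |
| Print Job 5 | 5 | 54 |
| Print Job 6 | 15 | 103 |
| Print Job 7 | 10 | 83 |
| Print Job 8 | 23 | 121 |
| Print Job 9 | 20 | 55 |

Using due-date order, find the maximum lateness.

EDD (increasing due date): Print Job 1 Print Job 5 Print Job 9 Print Job 2 Print Job 7 Print Job 6 Print Job 3 Print Job 4 Print Job 8.
Print Job 1: 0→25, due 50, lateness -25
Print Job 5: 25→30, due 54, lateness -24
Print Job 9: 30→50, due 55, lateness -5
Print Job 2: 50→71, due 73, lateness -2
Print Job 7: 71→81, due 83, lateness -2
Print Job 6: 81→96, due 103, lateness -7
Print Job 3: 96→118, due 118, lateness 0
Print Job 4: 118→144, due 120, lateness 24
Print Job 8: 144→167, due 121, lateness 46
Maximum = 46.

46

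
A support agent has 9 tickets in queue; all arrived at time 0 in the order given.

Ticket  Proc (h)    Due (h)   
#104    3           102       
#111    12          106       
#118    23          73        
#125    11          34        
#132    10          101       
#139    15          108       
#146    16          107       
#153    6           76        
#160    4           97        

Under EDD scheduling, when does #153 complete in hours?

40

EDD (increasing due date): #125 #118 #153 #160 #132 #104 #111 #146 #139.
#125: 0→11
#118: 11→34
#153: 34→40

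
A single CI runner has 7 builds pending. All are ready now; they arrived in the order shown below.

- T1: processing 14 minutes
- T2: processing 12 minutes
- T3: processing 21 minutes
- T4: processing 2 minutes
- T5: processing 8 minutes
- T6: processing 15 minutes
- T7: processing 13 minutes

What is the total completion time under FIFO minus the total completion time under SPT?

83

FIFO (arrival order): T1 T2 T3 T4 T5 T6 T7.
T1: 0→14
T2: 14→26
T3: 26→47
T4: 47→49
T5: 49→57
T6: 57→72
T7: 72→85
Sum = 14+26+47+49+57+72+85 = 350.
SPT (increasing processing time): T4 T5 T2 T7 T1 T6 T3.
T4: 0→2
T5: 2→10
T2: 10→22
T7: 22→35
T1: 35→49
T6: 49→64
T3: 64→85
Sum = 2+10+22+35+49+64+85 = 267.
Difference = 350 − 267 = 83.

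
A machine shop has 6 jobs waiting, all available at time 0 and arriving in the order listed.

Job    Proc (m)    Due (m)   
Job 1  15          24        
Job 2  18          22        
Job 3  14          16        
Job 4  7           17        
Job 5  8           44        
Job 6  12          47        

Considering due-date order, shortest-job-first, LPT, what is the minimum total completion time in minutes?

EDD (increasing due date): Job 3 Job 4 Job 2 Job 1 Job 5 Job 6.
Job 3: 0→14
Job 4: 14→21
Job 2: 21→39
Job 1: 39→54
Job 5: 54→62
Job 6: 62→74
Sum = 14+21+39+54+62+74 = 264.
SPT (increasing processing time): Job 4 Job 5 Job 6 Job 3 Job 1 Job 2.
Job 4: 0→7
Job 5: 7→15
Job 6: 15→27
Job 3: 27→41
Job 1: 41→56
Job 2: 56→74
Sum = 7+15+27+41+56+74 = 220.
LPT (decreasing processing time): Job 2 Job 1 Job 3 Job 6 Job 5 Job 4.
Job 2: 0→18
Job 1: 18→33
Job 3: 33→47
Job 6: 47→59
Job 5: 59→67
Job 4: 67→74
Sum = 18+33+47+59+67+74 = 298.
EDD 264, SPT 220, LPT 298 → minimum 220.

220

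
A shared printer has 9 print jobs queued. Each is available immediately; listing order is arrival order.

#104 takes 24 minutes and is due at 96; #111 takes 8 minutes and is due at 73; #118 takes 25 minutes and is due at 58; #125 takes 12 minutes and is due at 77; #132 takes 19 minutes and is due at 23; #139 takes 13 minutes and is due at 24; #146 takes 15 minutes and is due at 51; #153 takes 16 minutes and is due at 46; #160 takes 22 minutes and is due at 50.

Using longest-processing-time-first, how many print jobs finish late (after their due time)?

7

LPT (decreasing processing time): #118 #104 #160 #132 #153 #146 #139 #125 #111.
#118: 0→25, due 58, tardiness 0
#104: 25→49, due 96, tardiness 0
#160: 49→71, due 50, tardiness 21
#132: 71→90, due 23, tardiness 67
#153: 90→106, due 46, tardiness 60
#146: 106→121, due 51, tardiness 70
#139: 121→134, due 24, tardiness 110
#125: 134→146, due 77, tardiness 69
#111: 146→154, due 73, tardiness 81
Late print jobs: 7.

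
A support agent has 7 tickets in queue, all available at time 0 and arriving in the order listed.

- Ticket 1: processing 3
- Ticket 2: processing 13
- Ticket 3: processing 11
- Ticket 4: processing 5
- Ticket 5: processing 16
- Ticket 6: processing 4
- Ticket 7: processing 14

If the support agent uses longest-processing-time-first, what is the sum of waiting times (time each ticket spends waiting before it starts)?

265

LPT (decreasing processing time): Ticket 5 Ticket 7 Ticket 2 Ticket 3 Ticket 4 Ticket 6 Ticket 1.
Ticket 5: waits 0, runs 0→16
Ticket 7: waits 16, runs 16→30
Ticket 2: waits 30, runs 30→43
Ticket 3: waits 43, runs 43→54
Ticket 4: waits 54, runs 54→59
Ticket 6: waits 59, runs 59→63
Ticket 1: waits 63, runs 63→66
Sum = 0+16+30+43+54+59+63 = 265.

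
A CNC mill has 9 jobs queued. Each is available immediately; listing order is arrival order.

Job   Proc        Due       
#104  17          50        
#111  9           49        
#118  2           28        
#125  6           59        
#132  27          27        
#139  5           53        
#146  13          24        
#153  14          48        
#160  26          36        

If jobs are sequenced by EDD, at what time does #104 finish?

108

EDD (increasing due date): #146 #132 #118 #160 #153 #111 #104 #139 #125.
#146: 0→13
#132: 13→40
#118: 40→42
#160: 42→68
#153: 68→82
#111: 82→91
#104: 91→108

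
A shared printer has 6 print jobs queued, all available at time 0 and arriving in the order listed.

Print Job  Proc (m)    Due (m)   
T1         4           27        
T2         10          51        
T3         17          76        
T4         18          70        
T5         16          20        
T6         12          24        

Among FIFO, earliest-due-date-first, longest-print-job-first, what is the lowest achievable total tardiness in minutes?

FIFO (arrival order): T1 T2 T3 T4 T5 T6.
T1: 0→4, due 27, tardiness 0
T2: 4→14, due 51, tardiness 0
T3: 14→31, due 76, tardiness 0
T4: 31→49, due 70, tardiness 0
T5: 49→65, due 20, tardiness 45
T6: 65→77, due 24, tardiness 53
Sum = 0+0+0+0+45+53 = 98.
EDD (increasing due date): T5 T6 T1 T2 T4 T3.
T5: 0→16, due 20, tardiness 0
T6: 16→28, due 24, tardiness 4
T1: 28→32, due 27, tardiness 5
T2: 32→42, due 51, tardiness 0
T4: 42→60, due 70, tardiness 0
T3: 60→77, due 76, tardiness 1
Sum = 0+4+5+0+0+1 = 10.
LPT (decreasing processing time): T4 T3 T5 T6 T2 T1.
T4: 0→18, due 70, tardiness 0
T3: 18→35, due 76, tardiness 0
T5: 35→51, due 20, tardiness 31
T6: 51→63, due 24, tardiness 39
T2: 63→73, due 51, tardiness 22
T1: 73→77, due 27, tardiness 50
Sum = 0+0+31+39+22+50 = 142.
FIFO 98, EDD 10, LPT 142 → minimum 10.

10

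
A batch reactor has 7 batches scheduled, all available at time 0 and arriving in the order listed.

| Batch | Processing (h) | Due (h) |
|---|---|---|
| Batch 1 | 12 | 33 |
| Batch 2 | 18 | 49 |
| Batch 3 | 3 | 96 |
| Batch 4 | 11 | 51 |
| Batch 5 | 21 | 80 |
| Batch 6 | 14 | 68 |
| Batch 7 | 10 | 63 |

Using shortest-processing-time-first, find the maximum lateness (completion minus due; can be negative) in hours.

SPT (increasing processing time): Batch 3 Batch 7 Batch 4 Batch 1 Batch 6 Batch 2 Batch 5.
Batch 3: 0→3, due 96, lateness -93
Batch 7: 3→13, due 63, lateness -50
Batch 4: 13→24, due 51, lateness -27
Batch 1: 24→36, due 33, lateness 3
Batch 6: 36→50, due 68, lateness -18
Batch 2: 50→68, due 49, lateness 19
Batch 5: 68→89, due 80, lateness 9
Maximum = 19.

19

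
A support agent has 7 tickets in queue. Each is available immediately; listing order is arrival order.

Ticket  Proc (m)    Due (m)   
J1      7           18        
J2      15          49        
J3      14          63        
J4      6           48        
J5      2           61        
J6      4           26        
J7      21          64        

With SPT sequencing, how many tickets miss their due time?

2

SPT (increasing processing time): J5 J6 J4 J1 J3 J2 J7.
J5: 0→2, due 61, tardiness 0
J6: 2→6, due 26, tardiness 0
J4: 6→12, due 48, tardiness 0
J1: 12→19, due 18, tardiness 1
J3: 19→33, due 63, tardiness 0
J2: 33→48, due 49, tardiness 0
J7: 48→69, due 64, tardiness 5
Late tickets: 2.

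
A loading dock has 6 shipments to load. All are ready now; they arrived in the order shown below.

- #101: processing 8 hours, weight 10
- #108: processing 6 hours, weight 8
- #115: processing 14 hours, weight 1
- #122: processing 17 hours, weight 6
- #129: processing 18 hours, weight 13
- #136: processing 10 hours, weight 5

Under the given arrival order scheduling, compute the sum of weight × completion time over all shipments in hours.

FIFO (arrival order): #101 #108 #115 #122 #129 #136.
#101: finishes 8, weight 10, w·C = 80
#108: finishes 14, weight 8, w·C = 112
#115: finishes 28, weight 1, w·C = 28
#122: finishes 45, weight 6, w·C = 270
#129: finishes 63, weight 13, w·C = 819
#136: finishes 73, weight 5, w·C = 365
Sum = 80+112+28+270+819+365 = 1674.

1674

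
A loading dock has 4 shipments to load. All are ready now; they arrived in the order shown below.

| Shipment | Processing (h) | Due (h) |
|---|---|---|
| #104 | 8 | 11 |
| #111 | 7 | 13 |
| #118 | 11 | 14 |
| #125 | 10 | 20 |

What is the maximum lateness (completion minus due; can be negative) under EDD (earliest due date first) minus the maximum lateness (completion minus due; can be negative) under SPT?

EDD (increasing due date): #104 #111 #118 #125.
#104: 0→8, due 11, lateness -3
#111: 8→15, due 13, lateness 2
#118: 15→26, due 14, lateness 12
#125: 26→36, due 20, lateness 16
Maximum = 16.
SPT (increasing processing time): #111 #104 #125 #118.
#111: 0→7, due 13, lateness -6
#104: 7→15, due 11, lateness 4
#125: 15→25, due 20, lateness 5
#118: 25→36, due 14, lateness 22
Maximum = 22.
Difference = 16 − 22 = -6.

-6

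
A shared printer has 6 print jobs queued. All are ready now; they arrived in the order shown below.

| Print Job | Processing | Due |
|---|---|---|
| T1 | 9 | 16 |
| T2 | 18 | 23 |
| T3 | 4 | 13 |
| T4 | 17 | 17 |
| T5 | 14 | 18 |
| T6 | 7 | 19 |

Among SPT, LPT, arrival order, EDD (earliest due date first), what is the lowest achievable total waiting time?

120

SPT (increasing processing time): T3 T6 T1 T5 T4 T2.
T3: waits 0, runs 0→4
T6: waits 4, runs 4→11
T1: waits 11, runs 11→20
T5: waits 20, runs 20→34
T4: waits 34, runs 34→51
T2: waits 51, runs 51→69
Sum = 0+4+11+20+34+51 = 120.
LPT (decreasing processing time): T2 T4 T5 T1 T6 T3.
T2: waits 0, runs 0→18
T4: waits 18, runs 18→35
T5: waits 35, runs 35→49
T1: waits 49, runs 49→58
T6: waits 58, runs 58→65
T3: waits 65, runs 65→69
Sum = 0+18+35+49+58+65 = 225.
FIFO (arrival order): T1 T2 T3 T4 T5 T6.
T1: waits 0, runs 0→9
T2: waits 9, runs 9→27
T3: waits 27, runs 27→31
T4: waits 31, runs 31→48
T5: waits 48, runs 48→62
T6: waits 62, runs 62→69
Sum = 0+9+27+31+48+62 = 177.
EDD (increasing due date): T3 T1 T4 T5 T6 T2.
T3: waits 0, runs 0→4
T1: waits 4, runs 4→13
T4: waits 13, runs 13→30
T5: waits 30, runs 30→44
T6: waits 44, runs 44→51
T2: waits 51, runs 51→69
Sum = 0+4+13+30+44+51 = 142.
SPT 120, LPT 225, FIFO 177, EDD 142 → minimum 120.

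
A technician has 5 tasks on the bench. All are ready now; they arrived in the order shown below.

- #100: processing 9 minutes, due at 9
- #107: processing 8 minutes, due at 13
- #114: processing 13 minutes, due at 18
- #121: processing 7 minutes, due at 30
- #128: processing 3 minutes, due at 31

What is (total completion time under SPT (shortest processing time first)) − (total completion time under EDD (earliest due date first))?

SPT (increasing processing time): #128 #121 #107 #100 #114.
#128: 0→3
#121: 3→10
#107: 10→18
#100: 18→27
#114: 27→40
Sum = 3+10+18+27+40 = 98.
EDD (increasing due date): #100 #107 #114 #121 #128.
#100: 0→9
#107: 9→17
#114: 17→30
#121: 30→37
#128: 37→40
Sum = 9+17+30+37+40 = 133.
Difference = 98 − 133 = -35.

-35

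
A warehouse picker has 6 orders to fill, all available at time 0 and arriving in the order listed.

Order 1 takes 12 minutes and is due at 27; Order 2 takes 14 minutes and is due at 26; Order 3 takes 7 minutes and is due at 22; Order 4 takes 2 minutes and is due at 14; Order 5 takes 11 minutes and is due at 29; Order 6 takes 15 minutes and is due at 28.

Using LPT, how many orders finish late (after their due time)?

5

LPT (decreasing processing time): Order 6 Order 2 Order 1 Order 5 Order 3 Order 4.
Order 6: 0→15, due 28, tardiness 0
Order 2: 15→29, due 26, tardiness 3
Order 1: 29→41, due 27, tardiness 14
Order 5: 41→52, due 29, tardiness 23
Order 3: 52→59, due 22, tardiness 37
Order 4: 59→61, due 14, tardiness 47
Late orders: 5.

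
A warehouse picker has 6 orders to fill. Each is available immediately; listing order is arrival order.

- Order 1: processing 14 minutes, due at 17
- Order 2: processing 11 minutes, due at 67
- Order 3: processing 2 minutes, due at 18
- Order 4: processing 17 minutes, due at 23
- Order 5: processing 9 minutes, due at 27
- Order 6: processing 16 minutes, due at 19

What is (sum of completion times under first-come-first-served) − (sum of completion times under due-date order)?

FIFO (arrival order): Order 1 Order 2 Order 3 Order 4 Order 5 Order 6.
Order 1: 0→14
Order 2: 14→25
Order 3: 25→27
Order 4: 27→44
Order 5: 44→53
Order 6: 53→69
Sum = 14+25+27+44+53+69 = 232.
EDD (increasing due date): Order 1 Order 3 Order 6 Order 4 Order 5 Order 2.
Order 1: 0→14
Order 3: 14→16
Order 6: 16→32
Order 4: 32→49
Order 5: 49→58
Order 2: 58→69
Sum = 14+16+32+49+58+69 = 238.
Difference = 232 − 238 = -6.

-6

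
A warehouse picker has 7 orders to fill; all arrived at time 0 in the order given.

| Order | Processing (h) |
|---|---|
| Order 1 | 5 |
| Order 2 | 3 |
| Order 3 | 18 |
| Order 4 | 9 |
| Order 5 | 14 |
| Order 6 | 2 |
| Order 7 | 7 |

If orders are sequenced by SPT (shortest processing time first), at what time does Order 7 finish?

SPT (increasing processing time): Order 6 Order 2 Order 1 Order 7 Order 4 Order 5 Order 3.
Order 6: 0→2
Order 2: 2→5
Order 1: 5→10
Order 7: 10→17

17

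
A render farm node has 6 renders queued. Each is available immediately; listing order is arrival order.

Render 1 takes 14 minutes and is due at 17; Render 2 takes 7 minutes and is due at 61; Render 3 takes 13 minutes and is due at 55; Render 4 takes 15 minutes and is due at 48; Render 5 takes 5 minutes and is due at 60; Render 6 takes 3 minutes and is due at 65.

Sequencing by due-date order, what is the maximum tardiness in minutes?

0

EDD (increasing due date): Render 1 Render 4 Render 3 Render 5 Render 2 Render 6.
Render 1: 0→14, due 17, tardiness 0
Render 4: 14→29, due 48, tardiness 0
Render 3: 29→42, due 55, tardiness 0
Render 5: 42→47, due 60, tardiness 0
Render 2: 47→54, due 61, tardiness 0
Render 6: 54→57, due 65, tardiness 0
Maximum = 0.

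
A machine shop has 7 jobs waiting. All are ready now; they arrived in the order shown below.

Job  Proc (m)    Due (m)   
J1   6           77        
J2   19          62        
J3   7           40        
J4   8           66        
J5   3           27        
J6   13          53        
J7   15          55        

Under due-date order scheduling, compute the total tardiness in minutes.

EDD (increasing due date): J5 J3 J6 J7 J2 J4 J1.
J5: 0→3, due 27, tardiness 0
J3: 3→10, due 40, tardiness 0
J6: 10→23, due 53, tardiness 0
J7: 23→38, due 55, tardiness 0
J2: 38→57, due 62, tardiness 0
J4: 57→65, due 66, tardiness 0
J1: 65→71, due 77, tardiness 0
Sum = 0+0+0+0+0+0+0 = 0.

0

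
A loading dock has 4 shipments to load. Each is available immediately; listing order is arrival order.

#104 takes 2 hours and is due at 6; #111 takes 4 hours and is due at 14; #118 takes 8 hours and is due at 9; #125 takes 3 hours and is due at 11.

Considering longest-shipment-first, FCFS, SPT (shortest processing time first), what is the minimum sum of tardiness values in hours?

8

LPT (decreasing processing time): #118 #111 #125 #104.
#118: 0→8, due 9, tardiness 0
#111: 8→12, due 14, tardiness 0
#125: 12→15, due 11, tardiness 4
#104: 15→17, due 6, tardiness 11
Sum = 0+0+4+11 = 15.
FIFO (arrival order): #104 #111 #118 #125.
#104: 0→2, due 6, tardiness 0
#111: 2→6, due 14, tardiness 0
#118: 6→14, due 9, tardiness 5
#125: 14→17, due 11, tardiness 6
Sum = 0+0+5+6 = 11.
SPT (increasing processing time): #104 #125 #111 #118.
#104: 0→2, due 6, tardiness 0
#125: 2→5, due 11, tardiness 0
#111: 5→9, due 14, tardiness 0
#118: 9→17, due 9, tardiness 8
Sum = 0+0+0+8 = 8.
LPT 15, FIFO 11, SPT 8 → minimum 8.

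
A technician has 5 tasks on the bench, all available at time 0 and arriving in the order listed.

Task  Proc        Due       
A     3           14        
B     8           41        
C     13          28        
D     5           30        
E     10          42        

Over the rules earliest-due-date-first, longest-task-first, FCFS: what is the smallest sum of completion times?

106

EDD (increasing due date): A C D B E.
A: 0→3
C: 3→16
D: 16→21
B: 21→29
E: 29→39
Sum = 3+16+21+29+39 = 108.
LPT (decreasing processing time): C E B D A.
C: 0→13
E: 13→23
B: 23→31
D: 31→36
A: 36→39
Sum = 13+23+31+36+39 = 142.
FIFO (arrival order): A B C D E.
A: 0→3
B: 3→11
C: 11→24
D: 24→29
E: 29→39
Sum = 3+11+24+29+39 = 106.
EDD 108, LPT 142, FIFO 106 → minimum 106.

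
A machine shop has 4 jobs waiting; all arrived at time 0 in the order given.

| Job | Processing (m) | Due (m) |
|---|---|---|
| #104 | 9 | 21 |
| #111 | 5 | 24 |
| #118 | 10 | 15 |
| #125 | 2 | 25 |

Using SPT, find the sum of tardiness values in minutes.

SPT (increasing processing time): #125 #111 #104 #118.
#125: 0→2, due 25, tardiness 0
#111: 2→7, due 24, tardiness 0
#104: 7→16, due 21, tardiness 0
#118: 16→26, due 15, tardiness 11
Sum = 0+0+0+11 = 11.

11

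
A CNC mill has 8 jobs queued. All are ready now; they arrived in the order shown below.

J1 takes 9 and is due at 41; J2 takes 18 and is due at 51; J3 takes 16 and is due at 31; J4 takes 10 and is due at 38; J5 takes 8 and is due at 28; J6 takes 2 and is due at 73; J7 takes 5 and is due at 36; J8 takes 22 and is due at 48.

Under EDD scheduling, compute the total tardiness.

84

EDD (increasing due date): J5 J3 J7 J4 J1 J8 J2 J6.
J5: 0→8, due 28, tardiness 0
J3: 8→24, due 31, tardiness 0
J7: 24→29, due 36, tardiness 0
J4: 29→39, due 38, tardiness 1
J1: 39→48, due 41, tardiness 7
J8: 48→70, due 48, tardiness 22
J2: 70→88, due 51, tardiness 37
J6: 88→90, due 73, tardiness 17
Sum = 0+0+0+1+7+22+37+17 = 84.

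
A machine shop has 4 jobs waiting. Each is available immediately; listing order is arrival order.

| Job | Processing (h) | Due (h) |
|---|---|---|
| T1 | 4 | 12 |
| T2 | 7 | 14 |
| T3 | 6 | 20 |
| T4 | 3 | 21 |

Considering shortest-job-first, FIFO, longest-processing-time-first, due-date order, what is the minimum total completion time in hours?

43

SPT (increasing processing time): T4 T1 T3 T2.
T4: 0→3
T1: 3→7
T3: 7→13
T2: 13→20
Sum = 3+7+13+20 = 43.
FIFO (arrival order): T1 T2 T3 T4.
T1: 0→4
T2: 4→11
T3: 11→17
T4: 17→20
Sum = 4+11+17+20 = 52.
LPT (decreasing processing time): T2 T3 T1 T4.
T2: 0→7
T3: 7→13
T1: 13→17
T4: 17→20
Sum = 7+13+17+20 = 57.
EDD (increasing due date): T1 T2 T3 T4.
T1: 0→4
T2: 4→11
T3: 11→17
T4: 17→20
Sum = 4+11+17+20 = 52.
SPT 43, FIFO 52, LPT 57, EDD 52 → minimum 43.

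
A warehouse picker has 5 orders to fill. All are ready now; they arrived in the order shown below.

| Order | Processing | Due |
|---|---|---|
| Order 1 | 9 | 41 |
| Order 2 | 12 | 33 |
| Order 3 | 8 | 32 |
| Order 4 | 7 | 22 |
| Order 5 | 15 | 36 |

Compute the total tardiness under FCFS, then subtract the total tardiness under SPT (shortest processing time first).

11

FIFO (arrival order): Order 1 Order 2 Order 3 Order 4 Order 5.
Order 1: 0→9, due 41, tardiness 0
Order 2: 9→21, due 33, tardiness 0
Order 3: 21→29, due 32, tardiness 0
Order 4: 29→36, due 22, tardiness 14
Order 5: 36→51, due 36, tardiness 15
Sum = 0+0+0+14+15 = 29.
SPT (increasing processing time): Order 4 Order 3 Order 1 Order 2 Order 5.
Order 4: 0→7, due 22, tardiness 0
Order 3: 7→15, due 32, tardiness 0
Order 1: 15→24, due 41, tardiness 0
Order 2: 24→36, due 33, tardiness 3
Order 5: 36→51, due 36, tardiness 15
Sum = 0+0+0+3+15 = 18.
Difference = 29 − 18 = 11.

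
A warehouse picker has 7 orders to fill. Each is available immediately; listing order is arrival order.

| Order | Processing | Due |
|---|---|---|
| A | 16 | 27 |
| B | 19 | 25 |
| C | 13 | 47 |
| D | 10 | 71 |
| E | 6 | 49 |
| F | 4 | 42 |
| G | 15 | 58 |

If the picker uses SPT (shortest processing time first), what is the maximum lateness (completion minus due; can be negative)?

58

SPT (increasing processing time): F E D C G A B.
F: 0→4, due 42, lateness -38
E: 4→10, due 49, lateness -39
D: 10→20, due 71, lateness -51
C: 20→33, due 47, lateness -14
G: 33→48, due 58, lateness -10
A: 48→64, due 27, lateness 37
B: 64→83, due 25, lateness 58
Maximum = 58.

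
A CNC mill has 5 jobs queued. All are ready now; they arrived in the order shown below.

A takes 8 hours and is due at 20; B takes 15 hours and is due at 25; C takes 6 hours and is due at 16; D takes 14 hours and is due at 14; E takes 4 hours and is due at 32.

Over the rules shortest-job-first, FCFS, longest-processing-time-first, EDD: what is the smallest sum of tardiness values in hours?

40

SPT (increasing processing time): E C A D B.
E: 0→4, due 32, tardiness 0
C: 4→10, due 16, tardiness 0
A: 10→18, due 20, tardiness 0
D: 18→32, due 14, tardiness 18
B: 32→47, due 25, tardiness 22
Sum = 0+0+0+18+22 = 40.
FIFO (arrival order): A B C D E.
A: 0→8, due 20, tardiness 0
B: 8→23, due 25, tardiness 0
C: 23→29, due 16, tardiness 13
D: 29→43, due 14, tardiness 29
E: 43→47, due 32, tardiness 15
Sum = 0+0+13+29+15 = 57.
LPT (decreasing processing time): B D A C E.
B: 0→15, due 25, tardiness 0
D: 15→29, due 14, tardiness 15
A: 29→37, due 20, tardiness 17
C: 37→43, due 16, tardiness 27
E: 43→47, due 32, tardiness 15
Sum = 0+15+17+27+15 = 74.
EDD (increasing due date): D C A B E.
D: 0→14, due 14, tardiness 0
C: 14→20, due 16, tardiness 4
A: 20→28, due 20, tardiness 8
B: 28→43, due 25, tardiness 18
E: 43→47, due 32, tardiness 15
Sum = 0+4+8+18+15 = 45.
SPT 40, FIFO 57, LPT 74, EDD 45 → minimum 40.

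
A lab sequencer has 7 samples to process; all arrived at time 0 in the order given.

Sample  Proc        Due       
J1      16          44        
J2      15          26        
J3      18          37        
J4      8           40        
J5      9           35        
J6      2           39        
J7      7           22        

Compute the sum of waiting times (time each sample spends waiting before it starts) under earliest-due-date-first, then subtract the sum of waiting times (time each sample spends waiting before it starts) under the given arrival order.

-68

EDD (increasing due date): J7 J2 J5 J3 J6 J4 J1.
J7: waits 0, runs 0→7
J2: waits 7, runs 7→22
J5: waits 22, runs 22→31
J3: waits 31, runs 31→49
J6: waits 49, runs 49→51
J4: waits 51, runs 51→59
J1: waits 59, runs 59→75
Sum = 0+7+22+31+49+51+59 = 219.
FIFO (arrival order): J1 J2 J3 J4 J5 J6 J7.
J1: waits 0, runs 0→16
J2: waits 16, runs 16→31
J3: waits 31, runs 31→49
J4: waits 49, runs 49→57
J5: waits 57, runs 57→66
J6: waits 66, runs 66→68
J7: waits 68, runs 68→75
Sum = 0+16+31+49+57+66+68 = 287.
Difference = 219 − 287 = -68.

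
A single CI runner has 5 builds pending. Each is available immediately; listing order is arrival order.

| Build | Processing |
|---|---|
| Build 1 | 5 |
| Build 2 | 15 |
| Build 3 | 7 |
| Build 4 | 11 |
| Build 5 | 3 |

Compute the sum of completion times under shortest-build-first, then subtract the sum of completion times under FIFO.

SPT (increasing processing time): Build 5 Build 1 Build 3 Build 4 Build 2.
Build 5: 0→3
Build 1: 3→8
Build 3: 8→15
Build 4: 15→26
Build 2: 26→41
Sum = 3+8+15+26+41 = 93.
FIFO (arrival order): Build 1 Build 2 Build 3 Build 4 Build 5.
Build 1: 0→5
Build 2: 5→20
Build 3: 20→27
Build 4: 27→38
Build 5: 38→41
Sum = 5+20+27+38+41 = 131.
Difference = 93 − 131 = -38.

-38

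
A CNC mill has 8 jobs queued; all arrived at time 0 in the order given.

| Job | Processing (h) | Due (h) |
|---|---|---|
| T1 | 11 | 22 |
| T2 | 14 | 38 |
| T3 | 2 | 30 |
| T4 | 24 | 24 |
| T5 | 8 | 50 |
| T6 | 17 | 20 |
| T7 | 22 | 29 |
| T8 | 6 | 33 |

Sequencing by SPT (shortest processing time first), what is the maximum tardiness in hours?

80

SPT (increasing processing time): T3 T8 T5 T1 T2 T6 T7 T4.
T3: 0→2, due 30, tardiness 0
T8: 2→8, due 33, tardiness 0
T5: 8→16, due 50, tardiness 0
T1: 16→27, due 22, tardiness 5
T2: 27→41, due 38, tardiness 3
T6: 41→58, due 20, tardiness 38
T7: 58→80, due 29, tardiness 51
T4: 80→104, due 24, tardiness 80
Maximum = 80.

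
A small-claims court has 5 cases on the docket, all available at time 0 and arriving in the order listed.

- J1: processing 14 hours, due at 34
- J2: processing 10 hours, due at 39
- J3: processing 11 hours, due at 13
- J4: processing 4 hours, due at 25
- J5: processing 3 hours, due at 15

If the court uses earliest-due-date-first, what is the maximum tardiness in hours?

3

EDD (increasing due date): J3 J5 J4 J1 J2.
J3: 0→11, due 13, tardiness 0
J5: 11→14, due 15, tardiness 0
J4: 14→18, due 25, tardiness 0
J1: 18→32, due 34, tardiness 0
J2: 32→42, due 39, tardiness 3
Maximum = 3.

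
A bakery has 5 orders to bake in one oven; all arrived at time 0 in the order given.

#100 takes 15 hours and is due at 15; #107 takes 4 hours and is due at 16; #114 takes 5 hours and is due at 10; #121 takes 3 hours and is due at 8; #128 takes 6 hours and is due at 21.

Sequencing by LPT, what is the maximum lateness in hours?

25

LPT (decreasing processing time): #100 #128 #114 #107 #121.
#100: 0→15, due 15, lateness 0
#128: 15→21, due 21, lateness 0
#114: 21→26, due 10, lateness 16
#107: 26→30, due 16, lateness 14
#121: 30→33, due 8, lateness 25
Maximum = 25.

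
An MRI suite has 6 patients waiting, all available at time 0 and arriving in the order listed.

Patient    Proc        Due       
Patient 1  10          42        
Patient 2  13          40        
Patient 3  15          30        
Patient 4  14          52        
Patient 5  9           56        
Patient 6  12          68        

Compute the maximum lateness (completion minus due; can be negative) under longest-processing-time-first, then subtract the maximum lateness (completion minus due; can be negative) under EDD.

17

LPT (decreasing processing time): Patient 3 Patient 4 Patient 2 Patient 6 Patient 1 Patient 5.
Patient 3: 0→15, due 30, lateness -15
Patient 4: 15→29, due 52, lateness -23
Patient 2: 29→42, due 40, lateness 2
Patient 6: 42→54, due 68, lateness -14
Patient 1: 54→64, due 42, lateness 22
Patient 5: 64→73, due 56, lateness 17
Maximum = 22.
EDD (increasing due date): Patient 3 Patient 2 Patient 1 Patient 4 Patient 5 Patient 6.
Patient 3: 0→15, due 30, lateness -15
Patient 2: 15→28, due 40, lateness -12
Patient 1: 28→38, due 42, lateness -4
Patient 4: 38→52, due 52, lateness 0
Patient 5: 52→61, due 56, lateness 5
Patient 6: 61→73, due 68, lateness 5
Maximum = 5.
Difference = 22 − 5 = 17.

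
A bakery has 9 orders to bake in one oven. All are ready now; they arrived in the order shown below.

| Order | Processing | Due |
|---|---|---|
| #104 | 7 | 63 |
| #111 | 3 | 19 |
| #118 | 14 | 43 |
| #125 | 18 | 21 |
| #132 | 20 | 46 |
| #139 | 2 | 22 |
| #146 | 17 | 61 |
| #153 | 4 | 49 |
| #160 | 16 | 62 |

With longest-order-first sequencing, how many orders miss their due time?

7

LPT (decreasing processing time): #132 #125 #146 #160 #118 #104 #153 #111 #139.
#132: 0→20, due 46, tardiness 0
#125: 20→38, due 21, tardiness 17
#146: 38→55, due 61, tardiness 0
#160: 55→71, due 62, tardiness 9
#118: 71→85, due 43, tardiness 42
#104: 85→92, due 63, tardiness 29
#153: 92→96, due 49, tardiness 47
#111: 96→99, due 19, tardiness 80
#139: 99→101, due 22, tardiness 79
Late orders: 7.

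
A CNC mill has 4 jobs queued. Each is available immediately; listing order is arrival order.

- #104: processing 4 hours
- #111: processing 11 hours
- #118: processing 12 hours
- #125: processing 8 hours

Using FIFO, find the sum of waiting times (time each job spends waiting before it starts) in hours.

46

FIFO (arrival order): #104 #111 #118 #125.
#104: waits 0, runs 0→4
#111: waits 4, runs 4→15
#118: waits 15, runs 15→27
#125: waits 27, runs 27→35
Sum = 0+4+15+27 = 46.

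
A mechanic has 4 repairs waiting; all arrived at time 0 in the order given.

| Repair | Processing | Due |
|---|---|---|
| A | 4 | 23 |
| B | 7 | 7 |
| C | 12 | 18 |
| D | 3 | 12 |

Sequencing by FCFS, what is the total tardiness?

23

FIFO (arrival order): A B C D.
A: 0→4, due 23, tardiness 0
B: 4→11, due 7, tardiness 4
C: 11→23, due 18, tardiness 5
D: 23→26, due 12, tardiness 14
Sum = 0+4+5+14 = 23.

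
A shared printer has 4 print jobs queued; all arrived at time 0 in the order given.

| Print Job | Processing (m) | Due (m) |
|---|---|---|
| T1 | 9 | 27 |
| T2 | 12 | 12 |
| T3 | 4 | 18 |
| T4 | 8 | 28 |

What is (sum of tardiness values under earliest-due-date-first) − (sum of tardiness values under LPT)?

EDD (increasing due date): T2 T3 T1 T4.
T2: 0→12, due 12, tardiness 0
T3: 12→16, due 18, tardiness 0
T1: 16→25, due 27, tardiness 0
T4: 25→33, due 28, tardiness 5
Sum = 0+0+0+5 = 5.
LPT (decreasing processing time): T2 T1 T4 T3.
T2: 0→12, due 12, tardiness 0
T1: 12→21, due 27, tardiness 0
T4: 21→29, due 28, tardiness 1
T3: 29→33, due 18, tardiness 15
Sum = 0+0+1+15 = 16.
Difference = 5 − 16 = -11.

-11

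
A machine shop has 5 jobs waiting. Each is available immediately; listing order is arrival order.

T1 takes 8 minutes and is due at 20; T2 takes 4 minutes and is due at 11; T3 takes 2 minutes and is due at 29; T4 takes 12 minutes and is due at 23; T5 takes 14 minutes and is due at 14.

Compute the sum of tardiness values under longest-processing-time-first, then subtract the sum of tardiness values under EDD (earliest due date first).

19

LPT (decreasing processing time): T5 T4 T1 T2 T3.
T5: 0→14, due 14, tardiness 0
T4: 14→26, due 23, tardiness 3
T1: 26→34, due 20, tardiness 14
T2: 34→38, due 11, tardiness 27
T3: 38→40, due 29, tardiness 11
Sum = 0+3+14+27+11 = 55.
EDD (increasing due date): T2 T5 T1 T4 T3.
T2: 0→4, due 11, tardiness 0
T5: 4→18, due 14, tardiness 4
T1: 18→26, due 20, tardiness 6
T4: 26→38, due 23, tardiness 15
T3: 38→40, due 29, tardiness 11
Sum = 0+4+6+15+11 = 36.
Difference = 55 − 36 = 19.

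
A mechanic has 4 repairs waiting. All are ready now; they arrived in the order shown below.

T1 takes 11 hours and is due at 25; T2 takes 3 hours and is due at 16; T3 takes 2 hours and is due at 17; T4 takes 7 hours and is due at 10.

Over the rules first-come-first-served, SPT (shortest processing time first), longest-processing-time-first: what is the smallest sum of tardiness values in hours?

2

FIFO (arrival order): T1 T2 T3 T4.
T1: 0→11, due 25, tardiness 0
T2: 11→14, due 16, tardiness 0
T3: 14→16, due 17, tardiness 0
T4: 16→23, due 10, tardiness 13
Sum = 0+0+0+13 = 13.
SPT (increasing processing time): T3 T2 T4 T1.
T3: 0→2, due 17, tardiness 0
T2: 2→5, due 16, tardiness 0
T4: 5→12, due 10, tardiness 2
T1: 12→23, due 25, tardiness 0
Sum = 0+0+2+0 = 2.
LPT (decreasing processing time): T1 T4 T2 T3.
T1: 0→11, due 25, tardiness 0
T4: 11→18, due 10, tardiness 8
T2: 18→21, due 16, tardiness 5
T3: 21→23, due 17, tardiness 6
Sum = 0+8+5+6 = 19.
FIFO 13, SPT 2, LPT 19 → minimum 2.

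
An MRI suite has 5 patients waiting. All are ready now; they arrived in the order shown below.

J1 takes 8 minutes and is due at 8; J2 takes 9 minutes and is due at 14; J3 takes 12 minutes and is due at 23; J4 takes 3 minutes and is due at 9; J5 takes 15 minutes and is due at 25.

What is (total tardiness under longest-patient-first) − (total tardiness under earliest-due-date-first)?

LPT (decreasing processing time): J5 J3 J2 J1 J4.
J5: 0→15, due 25, tardiness 0
J3: 15→27, due 23, tardiness 4
J2: 27→36, due 14, tardiness 22
J1: 36→44, due 8, tardiness 36
J4: 44→47, due 9, tardiness 38
Sum = 0+4+22+36+38 = 100.
EDD (increasing due date): J1 J4 J2 J3 J5.
J1: 0→8, due 8, tardiness 0
J4: 8→11, due 9, tardiness 2
J2: 11→20, due 14, tardiness 6
J3: 20→32, due 23, tardiness 9
J5: 32→47, due 25, tardiness 22
Sum = 0+2+6+9+22 = 39.
Difference = 100 − 39 = 61.

61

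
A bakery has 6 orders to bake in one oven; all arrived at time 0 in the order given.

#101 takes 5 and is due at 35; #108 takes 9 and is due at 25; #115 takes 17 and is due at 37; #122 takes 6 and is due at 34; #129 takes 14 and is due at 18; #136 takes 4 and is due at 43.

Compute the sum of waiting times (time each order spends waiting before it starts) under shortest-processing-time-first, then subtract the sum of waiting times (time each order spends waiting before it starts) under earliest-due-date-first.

SPT (increasing processing time): #136 #101 #122 #108 #129 #115.
#136: waits 0, runs 0→4
#101: waits 4, runs 4→9
#122: waits 9, runs 9→15
#108: waits 15, runs 15→24
#129: waits 24, runs 24→38
#115: waits 38, runs 38→55
Sum = 0+4+9+15+24+38 = 90.
EDD (increasing due date): #129 #108 #122 #101 #115 #136.
#129: waits 0, runs 0→14
#108: waits 14, runs 14→23
#122: waits 23, runs 23→29
#101: waits 29, runs 29→34
#115: waits 34, runs 34→51
#136: waits 51, runs 51→55
Sum = 0+14+23+29+34+51 = 151.
Difference = 90 − 151 = -61.

-61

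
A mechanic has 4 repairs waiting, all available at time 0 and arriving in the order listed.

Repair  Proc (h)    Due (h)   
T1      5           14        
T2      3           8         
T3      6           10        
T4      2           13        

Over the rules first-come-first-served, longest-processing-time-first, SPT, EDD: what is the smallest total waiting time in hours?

17

FIFO (arrival order): T1 T2 T3 T4.
T1: waits 0, runs 0→5
T2: waits 5, runs 5→8
T3: waits 8, runs 8→14
T4: waits 14, runs 14→16
Sum = 0+5+8+14 = 27.
LPT (decreasing processing time): T3 T1 T2 T4.
T3: waits 0, runs 0→6
T1: waits 6, runs 6→11
T2: waits 11, runs 11→14
T4: waits 14, runs 14→16
Sum = 0+6+11+14 = 31.
SPT (increasing processing time): T4 T2 T1 T3.
T4: waits 0, runs 0→2
T2: waits 2, runs 2→5
T1: waits 5, runs 5→10
T3: waits 10, runs 10→16
Sum = 0+2+5+10 = 17.
EDD (increasing due date): T2 T3 T4 T1.
T2: waits 0, runs 0→3
T3: waits 3, runs 3→9
T4: waits 9, runs 9→11
T1: waits 11, runs 11→16
Sum = 0+3+9+11 = 23.
FIFO 27, LPT 31, SPT 17, EDD 23 → minimum 17.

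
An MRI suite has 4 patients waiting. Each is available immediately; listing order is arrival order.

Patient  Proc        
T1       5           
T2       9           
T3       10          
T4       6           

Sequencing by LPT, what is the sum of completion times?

84

LPT (decreasing processing time): T3 T2 T4 T1.
T3: 0→10
T2: 10→19
T4: 19→25
T1: 25→30
Sum = 10+19+25+30 = 84.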